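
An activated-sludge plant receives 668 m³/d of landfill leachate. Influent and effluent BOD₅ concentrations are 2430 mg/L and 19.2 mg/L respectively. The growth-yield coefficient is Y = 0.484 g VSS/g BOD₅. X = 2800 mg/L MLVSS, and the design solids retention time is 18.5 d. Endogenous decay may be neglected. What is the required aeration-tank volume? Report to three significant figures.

With k_d = 0 the design equation reduces to V = Y Q (S₀−S) θ_c / X = 0.484 × 668 × (2430 − 19.2) × 18.5 / 2800 = 5150 m³.

V ≈ 5150 m³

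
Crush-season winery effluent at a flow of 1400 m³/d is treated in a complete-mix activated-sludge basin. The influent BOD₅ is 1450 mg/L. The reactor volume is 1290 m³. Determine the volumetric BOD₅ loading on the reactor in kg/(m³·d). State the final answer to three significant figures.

L_v ≈ 1.57 kg BOD₅/(m³·d)

Applied BOD₅ load per unit volume = Q·S₀/V = (1400 × 1450/1000)/1290 = 1.574 kg BOD₅·m⁻³·d⁻¹.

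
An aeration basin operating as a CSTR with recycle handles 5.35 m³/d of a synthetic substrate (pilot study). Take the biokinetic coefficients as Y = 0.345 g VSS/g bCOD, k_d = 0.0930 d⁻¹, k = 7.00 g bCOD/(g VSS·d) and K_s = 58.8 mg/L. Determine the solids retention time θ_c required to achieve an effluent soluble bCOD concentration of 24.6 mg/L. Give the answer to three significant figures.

Specific growth rate at S = 24.6 mg/L: μ = YkS/(K_s+S) = 0.345·7.00·24.6/(58.8+24.6) = 0.7123 d⁻¹.
θ_c = 1/(μ − k_d) = 1/(0.7123 − 0.0930) = 1/0.6193 = 1.615 d.

θ_c ≈ 1.61 d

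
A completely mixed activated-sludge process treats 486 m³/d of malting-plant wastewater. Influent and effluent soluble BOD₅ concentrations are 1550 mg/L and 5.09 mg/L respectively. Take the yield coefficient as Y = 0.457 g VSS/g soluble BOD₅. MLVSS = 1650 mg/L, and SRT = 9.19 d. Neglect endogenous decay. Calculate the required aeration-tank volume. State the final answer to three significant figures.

V ≈ 1910 m³

V·X = Y·Q·ΔS·θ_c gives V = 0.457 × 486 × (1550 − 5.09) × 9.19 / 1650 = 1911 m³.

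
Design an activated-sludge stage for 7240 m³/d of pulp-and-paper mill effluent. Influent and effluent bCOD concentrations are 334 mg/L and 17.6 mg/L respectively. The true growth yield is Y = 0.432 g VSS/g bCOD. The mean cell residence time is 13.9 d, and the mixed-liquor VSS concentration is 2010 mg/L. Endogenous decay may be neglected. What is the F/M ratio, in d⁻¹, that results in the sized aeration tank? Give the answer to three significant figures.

Biomass mass balance (decay neglected): V·X = Y·Q·(S₀ − S)·θ_c, so V = 0.432 × 7240 × (334 − 17.6) × 13.9 / 2010 = 6843 m³.
Food-to-microorganism ratio F/M = Q S₀ / (V X) = 7240 × 334 / (6843 × 2010) = 0.1758 d⁻¹.

F/M ≈ 0.176 d⁻¹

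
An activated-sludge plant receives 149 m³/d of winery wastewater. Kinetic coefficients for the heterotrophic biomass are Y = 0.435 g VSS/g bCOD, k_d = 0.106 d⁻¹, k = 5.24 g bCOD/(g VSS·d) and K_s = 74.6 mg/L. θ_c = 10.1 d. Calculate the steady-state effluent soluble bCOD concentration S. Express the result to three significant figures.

For a completely mixed reactor with recycle the Lawrence–McCarty relation gives S = K_s·(1 + k_d·θ_c) / [θ_c·(Y·k − k_d) − 1] = 74.6 × (1 + 0.106 × 10.1) / [10.1 × (0.435 × 5.24 − 0.106) − 1] = 154.5 / 20.95 = 7.373 mg/L.

S ≈ 7.37 mg/L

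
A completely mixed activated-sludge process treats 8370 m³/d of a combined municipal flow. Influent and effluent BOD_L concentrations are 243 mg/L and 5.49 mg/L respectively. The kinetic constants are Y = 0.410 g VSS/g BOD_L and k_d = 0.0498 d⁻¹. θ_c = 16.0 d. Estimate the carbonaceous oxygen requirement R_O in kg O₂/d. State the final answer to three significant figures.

The observed yield is Y_obs = Y/(1 + k_d·θ_c) = 0.410 / (1 + 0.0498 × 16.0) = 0.410 / 1.797 = 0.2282 g VSS per g BOD_L removed.
ΔS = 243 − 5.49 = 237.5 mg/L, so the substrate removal rate is 8370 × 237.5/1000 = 1988 kg BOD_L/d.
Biomass synthesised: P_X = Y_obs × 1988 = 453.6 kg VSS/d.
R_O = Q·ΔS − 1.42 P_X = 1988 − 644.1 = 1344 kg O₂/d.

R_O ≈ 1340 kg O₂/d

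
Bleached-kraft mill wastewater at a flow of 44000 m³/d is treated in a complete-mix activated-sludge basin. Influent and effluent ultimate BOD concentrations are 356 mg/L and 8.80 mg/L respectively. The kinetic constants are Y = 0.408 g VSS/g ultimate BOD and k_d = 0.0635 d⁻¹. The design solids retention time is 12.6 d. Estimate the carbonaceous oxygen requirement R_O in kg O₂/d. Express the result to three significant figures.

R_O ≈ 10400 kg O₂/d

The observed yield is Y_obs = Y/(1 + k_d·θ_c) = 0.408 / (1 + 0.0635 × 12.6) = 0.408 / 1.800 = 0.2267 g VSS per g ultimate BOD removed.
Substrate removed = Q·(S₀ − S) = 44000 m³/d × (356 − 8.80) g/m³ = 1.53×10^7 g/d = 15277 kg/d.
P_X = Y_obs·Q·(S₀ − S) = 0.2267 × 15277 = 3463 kg VSS/d.
Carbonaceous O₂ demand = substrate oxidised − cell-mass equivalent = 15277 − 1.42 × 3463 = 10360 kg O₂/d.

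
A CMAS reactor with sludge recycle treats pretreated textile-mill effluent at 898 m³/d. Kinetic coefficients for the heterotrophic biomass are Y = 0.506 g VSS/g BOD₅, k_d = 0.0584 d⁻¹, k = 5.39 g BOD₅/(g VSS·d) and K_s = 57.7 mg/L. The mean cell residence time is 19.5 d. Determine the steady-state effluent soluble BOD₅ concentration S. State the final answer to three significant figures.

S ≈ 2.42 mg/L

Effluent substrate depends only on kinetics and SRT: S = K_s(1 + k_d θ_c) / [θ_c(Yk − k_d) − 1] = 57.7 × (1 + 0.0584 × 19.5) / [19.5 × (0.506 × 5.39 − 0.0584) − 1] = 123.4 / 51.04 = 2.418 mg/L.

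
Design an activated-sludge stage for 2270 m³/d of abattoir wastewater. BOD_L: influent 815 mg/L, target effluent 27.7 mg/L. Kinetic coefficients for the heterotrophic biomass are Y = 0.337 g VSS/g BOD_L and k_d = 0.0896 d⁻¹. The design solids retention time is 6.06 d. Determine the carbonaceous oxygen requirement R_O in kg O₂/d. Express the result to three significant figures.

R_O ≈ 1230 kg O₂/d

Y_obs = Y / (1 + k_d θ_c) = 0.337 / (1 + 0.0896 × 6.06) = 0.337 / 1.543 = 0.2184.
Q·(S₀ − S) = 2270 × (815 − 27.7) × 10⁻³ = 1787 kg/d removed.
P_X = Y_obs·Q·(S₀ − S) = 0.2184 × 1787 = 390.3 kg VSS/d.
R_O = Q·(S₀ − S) − 1.42·P_X = 1787 − 1.42 × 390.3 = 1233 kg O₂/d.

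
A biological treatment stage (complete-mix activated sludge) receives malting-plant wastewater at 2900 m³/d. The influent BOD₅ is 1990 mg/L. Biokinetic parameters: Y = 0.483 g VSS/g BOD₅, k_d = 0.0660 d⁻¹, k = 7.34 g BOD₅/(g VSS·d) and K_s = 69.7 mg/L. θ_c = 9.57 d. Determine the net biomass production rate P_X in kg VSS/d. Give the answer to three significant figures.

For a completely mixed reactor with recycle the Lawrence–McCarty relation gives S = K_s·(1 + k_d·θ_c) / [θ_c·(Y·k − k_d) − 1] = 69.7 × (1 + 0.0660 × 9.57) / [9.57 × (0.483 × 7.34 − 0.0660) − 1] = 113.7 / 32.30 = 3.521 mg/L.
Observed yield with endogenous decay: Y_obs = Y / (1 + k_d·θ_c) = 0.483 / (1 + 0.0660 × 9.57) = 0.483 / 1.632 = 0.2960 g VSS/g BOD₅.
ΔS = 1990 − 3.52 = 1986 mg/L, so the substrate removal rate is 2900 × 1986/1000 = 5761 kg BOD₅/d.
P_X = Y_obs · Q(S₀ − S) = 0.2960 × 5761 = 1705 kg VSS/d.

P_X ≈ 1710 kg VSS/d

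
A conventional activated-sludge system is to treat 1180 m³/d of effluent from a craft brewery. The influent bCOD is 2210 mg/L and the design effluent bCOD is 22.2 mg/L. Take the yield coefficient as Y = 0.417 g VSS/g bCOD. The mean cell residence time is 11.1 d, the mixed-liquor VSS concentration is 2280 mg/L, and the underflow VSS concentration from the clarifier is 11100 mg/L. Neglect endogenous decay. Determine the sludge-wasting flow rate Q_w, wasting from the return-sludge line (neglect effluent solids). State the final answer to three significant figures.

Q_w ≈ 97.0 m³/d

Biomass mass balance (decay neglected): V·X = Y·Q·(S₀ − S)·θ_c, so V = 0.417 × 1180 × (2210 − 22.2) × 11.1 / 2280 = 5241 m³.
Wasting from the return line (neglecting effluent solids): Q_w = V·X / (θ_c·X_r) = 5241 × 2280 / (11.1 × 11100) = 96.98 m³/d.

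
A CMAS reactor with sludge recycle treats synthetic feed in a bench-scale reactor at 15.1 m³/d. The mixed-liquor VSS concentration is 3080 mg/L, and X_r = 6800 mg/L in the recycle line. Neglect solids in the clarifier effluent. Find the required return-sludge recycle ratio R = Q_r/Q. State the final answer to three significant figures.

R = Q_r/Q = X/(X_r − X) = 3080 / (6800 − 3080) = 0.8280.

R ≈ 0.828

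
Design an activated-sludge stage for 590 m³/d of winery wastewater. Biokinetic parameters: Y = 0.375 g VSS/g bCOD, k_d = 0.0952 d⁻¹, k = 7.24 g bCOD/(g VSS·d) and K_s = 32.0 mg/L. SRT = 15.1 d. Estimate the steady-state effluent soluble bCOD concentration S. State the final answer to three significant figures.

S ≈ 2.02 mg/L

From the Monod/SRT balance for a CMAS, S = K_s·(1+k_d θ_c)/[θ_c·(Y k − k_d) − 1] = 32.0 × (1 + 0.0952 × 15.1) / [15.1 × (0.375 × 7.24 − 0.0952) − 1] = 78.00 / 38.56 = 2.023 mg/L.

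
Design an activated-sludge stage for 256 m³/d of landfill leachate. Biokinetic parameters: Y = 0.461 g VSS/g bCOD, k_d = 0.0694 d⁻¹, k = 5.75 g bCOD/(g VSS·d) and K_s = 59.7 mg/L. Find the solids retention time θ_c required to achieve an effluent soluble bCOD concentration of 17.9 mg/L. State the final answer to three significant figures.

Specific growth rate at S = 17.9 mg/L: μ = YkS/(K_s+S) = 0.461·5.75·17.9/(59.7+17.9) = 0.6114 d⁻¹.
θ_c = 1/(μ − k_d) = 1/(0.6114 − 0.0694) = 1/0.5420 = 1.845 d.

θ_c ≈ 1.84 d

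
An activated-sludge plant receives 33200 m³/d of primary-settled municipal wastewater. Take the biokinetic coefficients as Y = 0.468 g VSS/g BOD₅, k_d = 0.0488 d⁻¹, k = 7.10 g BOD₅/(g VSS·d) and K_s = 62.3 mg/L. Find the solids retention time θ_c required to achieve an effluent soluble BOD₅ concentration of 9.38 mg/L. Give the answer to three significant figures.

θ_c ≈ 2.59 d

Specific growth rate at S = 9.38 mg/L: μ = YkS/(K_s+S) = 0.468·7.10·9.38/(62.3+9.38) = 0.4348 d⁻¹.
Then 1/θ_c = μ − k_d = 0.4348 − 0.0488 = 0.3860 d⁻¹, giving θ_c = 2.591 d.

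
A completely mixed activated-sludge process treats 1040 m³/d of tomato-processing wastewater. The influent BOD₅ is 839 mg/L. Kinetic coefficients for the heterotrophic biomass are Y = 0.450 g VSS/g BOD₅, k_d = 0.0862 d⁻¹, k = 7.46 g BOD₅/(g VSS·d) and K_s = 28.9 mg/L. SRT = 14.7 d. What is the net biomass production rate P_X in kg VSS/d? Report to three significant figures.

P_X ≈ 173 kg VSS/d

Effluent substrate depends only on kinetics and SRT: S = K_s(1 + k_d θ_c) / [θ_c(Yk − k_d) − 1] = 28.9 × (1 + 0.0862 × 14.7) / [14.7 × (0.450 × 7.46 − 0.0862) − 1] = 65.52 / 47.08 = 1.392 mg/L.
Observed yield with endogenous decay: Y_obs = Y / (1 + k_d·θ_c) = 0.450 / (1 + 0.0862 × 14.7) = 0.450 / 2.267 = 0.1985 g VSS/g BOD₅.
ΔS = 839 − 1.39 = 837.6 mg/L, so the substrate removal rate is 1040 × 837.6/1000 = 871.1 kg BOD₅/d.
So the net sludge growth is P_X = 0.1985 × 871.1 = 172.9 kg VSS/d.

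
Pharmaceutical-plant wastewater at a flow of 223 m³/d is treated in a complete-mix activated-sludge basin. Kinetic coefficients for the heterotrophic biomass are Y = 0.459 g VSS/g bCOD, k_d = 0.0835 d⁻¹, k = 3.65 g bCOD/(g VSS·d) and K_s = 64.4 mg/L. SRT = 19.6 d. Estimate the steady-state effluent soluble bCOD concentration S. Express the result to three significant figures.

S ≈ 5.62 mg/L

Effluent substrate depends only on kinetics and SRT: S = K_s(1 + k_d θ_c) / [θ_c(Yk − k_d) − 1] = 64.4 × (1 + 0.0835 × 19.6) / [19.6 × (0.459 × 3.65 − 0.0835) − 1] = 169.8 / 30.20 = 5.622 mg/L.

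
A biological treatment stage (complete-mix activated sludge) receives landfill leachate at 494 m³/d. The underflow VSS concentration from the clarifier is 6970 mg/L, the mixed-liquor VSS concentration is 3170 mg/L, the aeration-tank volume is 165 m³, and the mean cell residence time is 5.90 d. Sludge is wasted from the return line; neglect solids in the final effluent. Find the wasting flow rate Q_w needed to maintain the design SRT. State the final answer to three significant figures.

Q_w ≈ 12.7 m³/d

Q_w = (V·X)/(θ_c X_r) = 165.0 × 3170 / (5.90 × 6970) = 12.72 m³/d.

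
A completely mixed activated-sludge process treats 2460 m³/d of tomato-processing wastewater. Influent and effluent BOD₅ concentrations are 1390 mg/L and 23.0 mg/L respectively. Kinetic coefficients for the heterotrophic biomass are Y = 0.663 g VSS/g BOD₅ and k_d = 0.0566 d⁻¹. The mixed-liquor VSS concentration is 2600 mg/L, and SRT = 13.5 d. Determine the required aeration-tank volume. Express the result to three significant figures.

V ≈ 6560 m³

Steady-state biomass mass balance: V·X·(1 + k_d·θ_c) = Y·Q·(S₀ − S)·θ_c, so V = 0.663 × 2460 × (1390 − 23.0) × 13.5 / [2600 × (1 + 0.0566 × 13.5)] = 3.01×10^7 / 4587 = 6562 m³.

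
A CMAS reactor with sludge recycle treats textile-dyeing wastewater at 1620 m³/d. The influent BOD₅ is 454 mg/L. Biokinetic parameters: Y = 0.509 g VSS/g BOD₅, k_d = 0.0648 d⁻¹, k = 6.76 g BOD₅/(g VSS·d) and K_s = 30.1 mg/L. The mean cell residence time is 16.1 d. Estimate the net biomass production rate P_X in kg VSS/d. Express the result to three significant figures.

P_X ≈ 183 kg VSS/d

From the Monod/SRT balance for a CMAS, S = K_s·(1+k_d θ_c)/[θ_c·(Y k − k_d) − 1] = 30.1 × (1 + 0.0648 × 16.1) / [16.1 × (0.509 × 6.76 − 0.0648) − 1] = 61.50 / 53.35 = 1.153 mg/L.
Y_obs = Y / (1 + k_d θ_c) = 0.509 / (1 + 0.0648 × 16.1) = 0.509 / 2.043 = 0.2491.
Q·(S₀ − S) = 1620 × (454 − 1.15) × 10⁻³ = 733.6 kg/d removed.
Net biomass production P_X = Y_obs × Q·(S₀ − S) = 0.2491 × 733.6 = 182.8 kg VSS/d.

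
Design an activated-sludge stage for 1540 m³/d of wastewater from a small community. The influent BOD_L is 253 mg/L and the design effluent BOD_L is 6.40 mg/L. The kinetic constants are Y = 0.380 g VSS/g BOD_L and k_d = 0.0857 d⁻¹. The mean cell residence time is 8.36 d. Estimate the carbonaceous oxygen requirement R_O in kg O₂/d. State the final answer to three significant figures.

Y_obs = Y / (1 + k_d θ_c) = 0.380 / (1 + 0.0857 × 8.36) = 0.380 / 1.716 = 0.2214.
ΔS = 253 − 6.40 = 246.6 mg/L, so the substrate removal rate is 1540 × 246.6/1000 = 379.8 kg BOD_L/d.
Biomass synthesised: P_X = Y_obs × 379.8 = 84.07 kg VSS/d.
Carbonaceous O₂ demand = substrate oxidised − cell-mass equivalent = 379.8 − 1.42 × 84.07 = 260.4 kg O₂/d.

R_O ≈ 260 kg O₂/d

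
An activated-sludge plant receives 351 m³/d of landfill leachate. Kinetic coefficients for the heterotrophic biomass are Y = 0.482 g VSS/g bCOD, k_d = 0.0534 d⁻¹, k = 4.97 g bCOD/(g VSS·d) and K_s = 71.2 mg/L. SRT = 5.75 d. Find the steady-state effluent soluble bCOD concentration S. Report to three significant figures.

From the Monod/SRT balance for a CMAS, S = K_s·(1+k_d θ_c)/[θ_c·(Y k − k_d) − 1] = 71.2 × (1 + 0.0534 × 5.75) / [5.75 × (0.482 × 4.97 − 0.0534) − 1] = 93.06 / 12.47 = 7.464 mg/L.

S ≈ 7.46 mg/L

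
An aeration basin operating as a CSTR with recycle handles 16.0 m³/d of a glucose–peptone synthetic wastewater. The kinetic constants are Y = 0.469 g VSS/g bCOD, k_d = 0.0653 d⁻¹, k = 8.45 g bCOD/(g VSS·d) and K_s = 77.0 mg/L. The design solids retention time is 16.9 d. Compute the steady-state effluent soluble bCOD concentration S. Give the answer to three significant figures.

S ≈ 2.50 mg/L

For a completely mixed reactor with recycle the Lawrence–McCarty relation gives S = K_s·(1 + k_d·θ_c) / [θ_c·(Y·k − k_d) − 1] = 77.0 × (1 + 0.0653 × 16.9) / [16.9 × (0.469 × 8.45 − 0.0653) − 1] = 162.0 / 64.87 = 2.497 mg/L.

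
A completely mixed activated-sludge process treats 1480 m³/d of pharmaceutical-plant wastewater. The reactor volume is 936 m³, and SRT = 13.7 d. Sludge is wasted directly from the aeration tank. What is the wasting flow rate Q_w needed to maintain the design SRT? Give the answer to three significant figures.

For wasting at MLVSS concentration, Q_w = V/θ_c = 936.0/13.7 = 68.32 m³/d.

Q_w ≈ 68.3 m³/d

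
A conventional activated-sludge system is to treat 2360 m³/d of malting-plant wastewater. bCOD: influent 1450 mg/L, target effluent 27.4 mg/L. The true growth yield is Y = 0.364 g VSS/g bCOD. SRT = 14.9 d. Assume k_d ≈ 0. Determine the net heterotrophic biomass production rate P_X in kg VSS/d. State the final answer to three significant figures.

P_X ≈ 1220 kg VSS/d

No decay correction is needed, so Y_obs = Y = 0.364.
Q·(S₀ − S) = 2360 × (1450 − 27.4) × 10⁻³ = 3357 kg/d removed.
P_X = Y_obs · Q(S₀ − S) = 0.3640 × 3357 = 1222 kg VSS/d.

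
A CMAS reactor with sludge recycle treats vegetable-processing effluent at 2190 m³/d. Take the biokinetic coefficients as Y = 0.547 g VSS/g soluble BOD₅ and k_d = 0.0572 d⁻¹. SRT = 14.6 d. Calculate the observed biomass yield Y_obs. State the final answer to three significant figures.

Observed yield with endogenous decay: Y_obs = Y / (1 + k_d·θ_c) = 0.547 / (1 + 0.0572 × 14.6) = 0.547 / 1.835 = 0.2981 g VSS/g soluble BOD₅.

Y_obs ≈ 0.298 g VSS/g soluble BOD₅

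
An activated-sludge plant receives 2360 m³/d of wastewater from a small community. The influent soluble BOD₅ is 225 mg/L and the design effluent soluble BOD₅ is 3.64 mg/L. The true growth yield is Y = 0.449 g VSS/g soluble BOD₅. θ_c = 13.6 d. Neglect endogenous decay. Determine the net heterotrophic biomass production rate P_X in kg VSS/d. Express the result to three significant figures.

No decay correction is needed, so Y_obs = Y = 0.449.
ΔS = 225 − 3.64 = 221.4 mg/L, so the substrate removal rate is 2360 × 221.4/1000 = 522.4 kg soluble BOD₅/d.
Net biomass production P_X = Y_obs × Q·(S₀ − S) = 0.4490 × 522.4 = 234.6 kg VSS/d.

P_X ≈ 235 kg VSS/d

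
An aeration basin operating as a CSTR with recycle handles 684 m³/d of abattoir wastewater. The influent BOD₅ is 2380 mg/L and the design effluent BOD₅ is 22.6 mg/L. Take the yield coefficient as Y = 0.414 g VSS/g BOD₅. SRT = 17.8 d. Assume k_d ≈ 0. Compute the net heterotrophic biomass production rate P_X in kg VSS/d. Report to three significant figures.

P_X ≈ 668 kg VSS/d

Since k_d ≈ 0, Y_obs = Y = 0.414 g VSS/g BOD₅.
ΔS = 2380 − 22.6 = 2357 mg/L, so the substrate removal rate is 684 × 2357/1000 = 1612 kg BOD₅/d.
P_X = Y_obs · Q(S₀ − S) = 0.4140 × 1612 = 667.6 kg VSS/d.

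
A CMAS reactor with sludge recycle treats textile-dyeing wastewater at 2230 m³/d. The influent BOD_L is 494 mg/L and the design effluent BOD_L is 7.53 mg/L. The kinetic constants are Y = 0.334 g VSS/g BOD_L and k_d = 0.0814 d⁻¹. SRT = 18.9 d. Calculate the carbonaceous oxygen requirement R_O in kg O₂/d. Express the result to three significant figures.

R_O ≈ 882 kg O₂/d

Observed yield with endogenous decay: Y_obs = Y / (1 + k_d·θ_c) = 0.334 / (1 + 0.0814 × 18.9) = 0.334 / 2.538 = 0.1316 g VSS/g BOD_L.
Q·(S₀ − S) = 2230 × (494 − 7.53) × 10⁻³ = 1085 kg/d removed.
Biomass synthesised: P_X = Y_obs × 1085 = 142.7 kg VSS/d.
R_O = Q·(S₀ − S) − 1.42·P_X = 1085 − 1.42 × 142.7 = 882.1 kg O₂/d.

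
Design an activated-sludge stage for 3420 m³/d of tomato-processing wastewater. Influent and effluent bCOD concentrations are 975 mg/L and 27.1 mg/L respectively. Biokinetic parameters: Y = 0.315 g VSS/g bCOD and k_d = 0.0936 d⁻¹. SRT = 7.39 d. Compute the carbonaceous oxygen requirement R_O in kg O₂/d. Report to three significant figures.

Correct the yield for decay: Y_obs = Y/(1 + k_d θ_c) = 0.315 / (1 + 0.0936 × 7.39) = 0.315 / 1.692 = 0.1862.
Mass of bCOD removed per day: Q(S₀ − S) = 3420 × 947.9 g/m³ = 3242 kg/d.
Net sludge production P_X = 0.1862 × 3242 = 603.6 kg VSS/d.
Carbonaceous O₂ demand = substrate oxidised − cell-mass equivalent = 3242 − 1.42 × 603.6 = 2385 kg O₂/d.

R_O ≈ 2380 kg O₂/d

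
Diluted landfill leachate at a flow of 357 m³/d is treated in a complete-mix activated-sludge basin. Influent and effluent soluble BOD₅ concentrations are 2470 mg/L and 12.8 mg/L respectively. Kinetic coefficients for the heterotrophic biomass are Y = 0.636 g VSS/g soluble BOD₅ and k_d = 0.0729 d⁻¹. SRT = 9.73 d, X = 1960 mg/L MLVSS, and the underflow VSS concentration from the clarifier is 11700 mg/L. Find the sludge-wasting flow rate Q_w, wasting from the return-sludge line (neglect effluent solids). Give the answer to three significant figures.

Q_w ≈ 27.9 m³/d

From the SRT design equation V = Y Q (S₀−S) θ_c / [X (1 + k_d θ_c)] = 0.636 × 357 × (2470 − 12.8) × 9.73 / [1960 × (1 + 0.0729 × 9.73)] = 5.43×10^6 / 3350 = 1620 m³.
θ_c = V·X/(Q_w·X_r) when wasting from the recycle, so Q_w = V·X/(θ_c·X_r) = 1620 × 1960 / (9.73 × 11700) = 27.90 m³/d.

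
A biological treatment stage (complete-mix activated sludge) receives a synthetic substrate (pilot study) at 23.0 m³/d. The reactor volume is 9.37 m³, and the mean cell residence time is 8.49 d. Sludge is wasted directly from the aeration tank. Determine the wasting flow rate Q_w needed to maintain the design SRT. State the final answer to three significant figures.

Wasting from the aeration tank: Q_w = V / θ_c = 9.370 / 8.49 = 1.104 m³/d.

Q_w ≈ 1.10 m³/d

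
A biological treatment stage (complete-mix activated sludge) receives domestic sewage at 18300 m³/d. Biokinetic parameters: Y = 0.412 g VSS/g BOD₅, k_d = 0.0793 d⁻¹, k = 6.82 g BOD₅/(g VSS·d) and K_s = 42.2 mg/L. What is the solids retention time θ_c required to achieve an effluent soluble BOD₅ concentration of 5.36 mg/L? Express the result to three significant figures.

θ_c ≈ 4.21 d

At the target effluent, Y k S/(K_s+S) = 0.412×6.82×5.36/47.56 = 0.3167 d⁻¹.
θ_c = 1/(μ − k_d) = 1/(0.3167 − 0.0793) = 1/0.2374 = 4.213 d.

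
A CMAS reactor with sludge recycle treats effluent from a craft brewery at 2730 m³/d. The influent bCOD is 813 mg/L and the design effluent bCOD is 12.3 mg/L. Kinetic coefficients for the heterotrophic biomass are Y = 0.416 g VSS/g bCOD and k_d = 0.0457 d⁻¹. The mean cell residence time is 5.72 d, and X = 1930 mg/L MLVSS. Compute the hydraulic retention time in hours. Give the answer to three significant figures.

From the SRT design equation V = Y Q (S₀−S) θ_c / [X (1 + k_d θ_c)] = 0.416 × 2730 × (813 − 12.3) × 5.72 / [1930 × (1 + 0.0457 × 5.72)] = 5.2×10^6 / 2435 = 2137 m³.
HRT = V/Q = 2137 m³ / 2730 m³·d⁻¹ = 0.7826 d × 24 = 18.78 h.

τ ≈ 18.8 h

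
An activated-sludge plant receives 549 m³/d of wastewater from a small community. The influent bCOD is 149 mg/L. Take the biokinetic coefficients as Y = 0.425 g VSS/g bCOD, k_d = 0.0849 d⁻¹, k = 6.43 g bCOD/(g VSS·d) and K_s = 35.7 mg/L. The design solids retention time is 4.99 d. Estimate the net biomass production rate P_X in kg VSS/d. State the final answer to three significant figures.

From the Monod/SRT balance for a CMAS, S = K_s·(1+k_d θ_c)/[θ_c·(Y k − k_d) − 1] = 35.7 × (1 + 0.0849 × 4.99) / [4.99 × (0.425 × 6.43 − 0.0849) − 1] = 50.82 / 12.21 = 4.162 mg/L.
Y_obs = Y / (1 + k_d θ_c) = 0.425 / (1 + 0.0849 × 4.99) = 0.425 / 1.424 = 0.2985.
Mass of bCOD removed per day: Q(S₀ − S) = 549 × 144.8 g/m³ = 79.52 kg/d.
Biomass produced: P_X = Y_obs·Q·ΔS = 0.2985 × 79.52 ≈ 23.74 kg VSS/d.

P_X ≈ 23.7 kg VSS/d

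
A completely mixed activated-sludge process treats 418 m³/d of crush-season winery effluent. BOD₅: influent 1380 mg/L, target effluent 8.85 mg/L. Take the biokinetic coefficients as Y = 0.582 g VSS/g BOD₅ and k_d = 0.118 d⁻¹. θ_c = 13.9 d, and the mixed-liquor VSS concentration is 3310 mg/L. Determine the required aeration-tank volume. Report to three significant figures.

From the SRT design equation V = Y Q (S₀−S) θ_c / [X (1 + k_d θ_c)] = 0.582 × 418 × (1380 − 8.85) × 13.9 / [3310 × (1 + 0.118 × 13.9)] = 4.64×10^6 / 8739 = 530.6 m³.

V ≈ 531 m³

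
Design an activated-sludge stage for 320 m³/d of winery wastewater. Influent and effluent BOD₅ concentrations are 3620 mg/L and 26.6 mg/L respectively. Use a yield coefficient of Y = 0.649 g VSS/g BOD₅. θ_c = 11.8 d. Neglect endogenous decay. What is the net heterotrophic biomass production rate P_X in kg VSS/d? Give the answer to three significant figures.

P_X ≈ 746 kg VSS/d

Since k_d ≈ 0, Y_obs = Y = 0.649 g VSS/g BOD₅.
Substrate removed = Q·(S₀ − S) = 320 m³/d × (3620 − 26.6) g/m³ = 1.15×10^6 g/d = 1150 kg/d.
Net biomass production P_X = Y_obs × Q·(S₀ − S) = 0.6490 × 1150 = 746.3 kg VSS/d.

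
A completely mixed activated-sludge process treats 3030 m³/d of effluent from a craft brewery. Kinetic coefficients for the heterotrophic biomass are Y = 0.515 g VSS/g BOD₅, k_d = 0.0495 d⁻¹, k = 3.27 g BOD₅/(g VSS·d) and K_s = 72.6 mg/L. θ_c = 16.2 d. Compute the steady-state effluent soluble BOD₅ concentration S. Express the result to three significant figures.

For a completely mixed reactor with recycle the Lawrence–McCarty relation gives S = K_s·(1 + k_d·θ_c) / [θ_c·(Y·k − k_d) − 1] = 72.6 × (1 + 0.0495 × 16.2) / [16.2 × (0.515 × 3.27 − 0.0495) − 1] = 130.8 / 25.48 = 5.134 mg/L.

S ≈ 5.13 mg/L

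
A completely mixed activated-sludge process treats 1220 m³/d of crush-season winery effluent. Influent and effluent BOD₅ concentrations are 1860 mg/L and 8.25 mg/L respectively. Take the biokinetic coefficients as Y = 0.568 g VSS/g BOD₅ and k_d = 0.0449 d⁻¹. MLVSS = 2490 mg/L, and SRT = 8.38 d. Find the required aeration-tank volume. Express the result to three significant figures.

V ≈ 3140 m³

Rearranging the biomass balance for a CMAS with decay, V = Y·Q·ΔS·θ_c / [X·(1+k_d θ_c)] = 0.568 × 1220 × (1860 − 8.25) × 8.38 / [2490 × (1 + 0.0449 × 8.38)] = 1.08×10^7 / 3427 = 3138 m³.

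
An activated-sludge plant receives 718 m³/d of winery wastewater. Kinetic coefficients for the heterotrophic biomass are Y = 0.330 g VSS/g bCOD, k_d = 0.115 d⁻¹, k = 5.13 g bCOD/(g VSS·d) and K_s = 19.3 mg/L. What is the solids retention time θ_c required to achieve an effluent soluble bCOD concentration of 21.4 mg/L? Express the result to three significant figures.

At the target effluent, Y k S/(K_s+S) = 0.330×5.13×21.4/40.70 = 0.8901 d⁻¹.
1/θ_c = 0.8901 − 0.115 = 0.7751 d⁻¹, so θ_c = 1.290 d.

θ_c ≈ 1.29 d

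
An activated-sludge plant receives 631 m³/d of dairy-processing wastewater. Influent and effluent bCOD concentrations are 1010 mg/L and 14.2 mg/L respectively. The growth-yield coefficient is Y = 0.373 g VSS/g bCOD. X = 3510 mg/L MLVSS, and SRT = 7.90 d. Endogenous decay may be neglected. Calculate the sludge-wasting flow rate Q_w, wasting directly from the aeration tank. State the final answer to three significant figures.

V·X = Y·Q·ΔS·θ_c gives V = 0.373 × 631 × (1010 − 14.2) × 7.90 / 3510 = 527.5 m³.
Wasting from the aeration tank: Q_w = V / θ_c = 527.5 / 7.90 = 66.77 m³/d.

Q_w ≈ 66.8 m³/d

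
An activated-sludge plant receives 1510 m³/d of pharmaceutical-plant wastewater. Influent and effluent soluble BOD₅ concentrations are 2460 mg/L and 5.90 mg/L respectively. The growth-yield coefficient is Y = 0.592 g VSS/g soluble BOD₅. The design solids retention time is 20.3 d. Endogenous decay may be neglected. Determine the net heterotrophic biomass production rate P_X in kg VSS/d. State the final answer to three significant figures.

No decay correction is needed, so Y_obs = Y = 0.592.
Q·(S₀ − S) = 1510 × (2460 − 5.90) × 10⁻³ = 3706 kg/d removed.
Biomass produced: P_X = Y_obs·Q·ΔS = 0.5920 × 3706 ≈ 2194 kg VSS/d.

P_X ≈ 2190 kg VSS/d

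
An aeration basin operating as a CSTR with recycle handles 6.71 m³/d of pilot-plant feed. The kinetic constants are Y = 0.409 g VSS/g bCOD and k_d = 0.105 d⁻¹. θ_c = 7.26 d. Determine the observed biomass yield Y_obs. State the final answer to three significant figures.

Y_obs ≈ 0.232 g VSS/g bCOD

Correct the yield for decay: Y_obs = Y/(1 + k_d θ_c) = 0.409 / (1 + 0.105 × 7.26) = 0.409 / 1.762 = 0.2321.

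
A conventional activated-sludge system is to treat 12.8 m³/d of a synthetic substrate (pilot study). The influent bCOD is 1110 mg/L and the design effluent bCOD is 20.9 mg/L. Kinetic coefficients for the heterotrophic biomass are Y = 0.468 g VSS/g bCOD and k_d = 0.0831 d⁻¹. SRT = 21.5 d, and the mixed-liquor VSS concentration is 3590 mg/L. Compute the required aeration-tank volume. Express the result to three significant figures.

V ≈ 14.0 m³

From the SRT design equation V = Y Q (S₀−S) θ_c / [X (1 + k_d θ_c)] = 0.468 × 12.8 × (1110 − 20.9) × 21.5 / [3590 × (1 + 0.0831 × 21.5)] = 1.4×10^5 / 10004 = 14.02 m³.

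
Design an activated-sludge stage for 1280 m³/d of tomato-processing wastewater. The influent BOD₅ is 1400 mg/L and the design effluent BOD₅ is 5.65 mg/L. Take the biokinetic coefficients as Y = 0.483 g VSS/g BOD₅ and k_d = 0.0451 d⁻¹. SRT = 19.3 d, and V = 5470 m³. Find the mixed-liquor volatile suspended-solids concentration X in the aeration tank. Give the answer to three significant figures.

X ≈ 1630 mg/L

From V·X·(1 + k_d·θ_c) = Y·Q·(S₀ − S)·θ_c: X = 0.483 × 1280 × (1400 − 5.65) × 19.3 / [5470 × (1 + 0.0451 × 19.3)] = 1626 mg/L.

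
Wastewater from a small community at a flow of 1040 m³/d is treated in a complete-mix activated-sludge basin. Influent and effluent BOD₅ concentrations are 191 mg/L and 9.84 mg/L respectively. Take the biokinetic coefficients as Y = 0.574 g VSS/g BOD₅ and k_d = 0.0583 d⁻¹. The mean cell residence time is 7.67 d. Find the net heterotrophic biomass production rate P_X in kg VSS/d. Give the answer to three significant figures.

P_X ≈ 74.7 kg VSS/d

The observed yield is Y_obs = Y/(1 + k_d·θ_c) = 0.574 / (1 + 0.0583 × 7.67) = 0.574 / 1.447 = 0.3966 g VSS per g BOD₅ removed.
Mass of BOD₅ removed per day: Q(S₀ − S) = 1040 × 181.2 g/m³ = 188.4 kg/d.
So the net sludge growth is P_X = 0.3966 × 188.4 = 74.73 kg VSS/d.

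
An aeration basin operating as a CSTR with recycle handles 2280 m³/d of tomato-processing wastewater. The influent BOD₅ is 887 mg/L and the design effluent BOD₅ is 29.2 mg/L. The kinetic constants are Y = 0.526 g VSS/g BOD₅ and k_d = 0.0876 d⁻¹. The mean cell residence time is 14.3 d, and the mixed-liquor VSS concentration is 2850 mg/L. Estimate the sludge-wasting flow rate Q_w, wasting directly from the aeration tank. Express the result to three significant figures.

From the SRT design equation V = Y Q (S₀−S) θ_c / [X (1 + k_d θ_c)] = 0.526 × 2280 × (887 − 29.2) × 14.3 / [2850 × (1 + 0.0876 × 14.3)] = 1.47×10^7 / 6420 = 2291 m³.
For wasting at MLVSS concentration, Q_w = V/θ_c = 2291/14.3 = 160.2 m³/d.

Q_w ≈ 160 m³/d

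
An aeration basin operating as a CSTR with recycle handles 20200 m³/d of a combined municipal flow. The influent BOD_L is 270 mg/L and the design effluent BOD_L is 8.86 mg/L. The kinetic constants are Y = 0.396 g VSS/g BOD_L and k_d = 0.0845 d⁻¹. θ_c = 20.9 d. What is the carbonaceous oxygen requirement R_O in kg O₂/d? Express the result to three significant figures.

The observed yield is Y_obs = Y/(1 + k_d·θ_c) = 0.396 / (1 + 0.0845 × 20.9) = 0.396 / 2.766 = 0.1432 g VSS per g BOD_L removed.
Q·(S₀ − S) = 20200 × (270 − 8.86) × 10⁻³ = 5275 kg/d removed.
P_X = Y_obs·Q·(S₀ − S) = 0.1432 × 5275 = 755.2 kg VSS/d.
R_O = Q·ΔS − 1.42 P_X = 5275 − 1072 = 4203 kg O₂/d.

R_O ≈ 4200 kg O₂/d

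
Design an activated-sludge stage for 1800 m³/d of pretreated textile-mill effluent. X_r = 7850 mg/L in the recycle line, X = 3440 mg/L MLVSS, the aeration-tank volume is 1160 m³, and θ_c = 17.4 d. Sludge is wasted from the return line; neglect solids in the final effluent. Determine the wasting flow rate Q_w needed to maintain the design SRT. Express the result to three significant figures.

Q_w ≈ 29.2 m³/d

Q_w = (V·X)/(θ_c X_r) = 1160 × 3440 / (17.4 × 7850) = 29.21 m³/d.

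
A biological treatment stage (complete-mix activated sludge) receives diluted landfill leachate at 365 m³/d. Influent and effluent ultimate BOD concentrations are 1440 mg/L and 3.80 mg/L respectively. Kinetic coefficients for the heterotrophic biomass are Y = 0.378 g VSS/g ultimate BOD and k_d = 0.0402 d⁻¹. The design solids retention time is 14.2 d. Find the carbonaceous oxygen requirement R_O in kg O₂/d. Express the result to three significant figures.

R_O ≈ 345 kg O₂/d

Y_obs = Y / (1 + k_d θ_c) = 0.378 / (1 + 0.0402 × 14.2) = 0.378 / 1.571 = 0.2406.
Q·(S₀ − S) = 365 × (1440 − 3.80) × 10⁻³ = 524.2 kg/d removed.
Biomass synthesised: P_X = Y_obs × 524.2 = 126.1 kg VSS/d.
Carbonaceous O₂ demand = substrate oxidised − cell-mass equivalent = 524.2 − 1.42 × 126.1 = 345.1 kg O₂/d.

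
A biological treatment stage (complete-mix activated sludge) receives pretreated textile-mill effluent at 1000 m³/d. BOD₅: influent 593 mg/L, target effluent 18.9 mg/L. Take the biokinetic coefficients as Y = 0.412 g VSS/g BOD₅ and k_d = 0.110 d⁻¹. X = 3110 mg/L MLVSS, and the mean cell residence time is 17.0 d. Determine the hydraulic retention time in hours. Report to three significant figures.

τ ≈ 10.8 h

Rearranging the biomass balance for a CMAS with decay, V = Y·Q·ΔS·θ_c / [X·(1+k_d θ_c)] = 0.412 × 1000 × (593 − 18.9) × 17.0 / [3110 × (1 + 0.110 × 17.0)] = 4.02×10^6 / 8926 = 450.5 m³.
Hydraulic retention time τ = V/Q = 450.5 / 1000 = 0.4505 d = 10.81 h.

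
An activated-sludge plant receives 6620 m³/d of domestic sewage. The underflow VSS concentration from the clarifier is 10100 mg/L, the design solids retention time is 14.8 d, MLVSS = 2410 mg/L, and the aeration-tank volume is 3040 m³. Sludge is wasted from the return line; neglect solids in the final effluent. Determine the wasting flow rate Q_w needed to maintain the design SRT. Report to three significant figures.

Q_w = (V·X)/(θ_c X_r) = 3040 × 2410 / (14.8 × 10100) = 49.01 m³/d.

Q_w ≈ 49.0 m³/d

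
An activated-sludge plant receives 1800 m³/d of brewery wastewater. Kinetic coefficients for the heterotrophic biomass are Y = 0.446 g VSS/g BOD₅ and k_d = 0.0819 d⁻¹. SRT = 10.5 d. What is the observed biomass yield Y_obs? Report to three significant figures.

Y_obs ≈ 0.240 g VSS/g BOD₅

Observed yield with endogenous decay: Y_obs = Y / (1 + k_d·θ_c) = 0.446 / (1 + 0.0819 × 10.5) = 0.446 / 1.860 = 0.2398 g VSS/g BOD₅.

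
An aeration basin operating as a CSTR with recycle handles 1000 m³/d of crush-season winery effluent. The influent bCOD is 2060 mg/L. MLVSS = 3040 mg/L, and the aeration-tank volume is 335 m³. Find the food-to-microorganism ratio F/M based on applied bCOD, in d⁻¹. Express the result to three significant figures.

F/M ≈ 2.02 d⁻¹

F/M = Q·S₀ / (V·X) = 1000 × 2060 / (335.0 × 3040) = 2.023 g bCOD·(g VSS·d)⁻¹.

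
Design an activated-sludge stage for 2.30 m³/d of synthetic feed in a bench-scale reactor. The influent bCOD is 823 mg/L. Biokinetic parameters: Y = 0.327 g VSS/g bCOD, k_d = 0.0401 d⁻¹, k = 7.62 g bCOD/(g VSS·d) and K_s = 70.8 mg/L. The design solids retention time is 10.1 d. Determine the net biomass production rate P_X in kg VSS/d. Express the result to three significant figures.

P_X ≈ 0.438 kg VSS/d

Effluent substrate depends only on kinetics and SRT: S = K_s(1 + k_d θ_c) / [θ_c(Yk − k_d) − 1] = 70.8 × (1 + 0.0401 × 10.1) / [10.1 × (0.327 × 7.62 − 0.0401) − 1] = 99.47 / 23.76 = 4.186 mg/L.
Observed yield with endogenous decay: Y_obs = Y / (1 + k_d·θ_c) = 0.327 / (1 + 0.0401 × 10.1) = 0.327 / 1.405 = 0.2327 g VSS/g bCOD.
Q·(S₀ − S) = 2.30 × (823 − 4.19) × 10⁻³ = 1.883 kg/d removed.
P_X = Y_obs · Q(S₀ − S) = 0.2327 × 1.883 = 0.4383 kg VSS/d.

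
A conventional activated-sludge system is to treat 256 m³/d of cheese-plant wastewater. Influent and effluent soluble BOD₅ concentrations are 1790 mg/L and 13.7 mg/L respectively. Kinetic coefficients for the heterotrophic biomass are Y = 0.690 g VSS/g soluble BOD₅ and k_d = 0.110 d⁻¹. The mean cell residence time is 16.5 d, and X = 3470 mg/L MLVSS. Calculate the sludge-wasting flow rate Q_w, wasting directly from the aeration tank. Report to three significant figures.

Rearranging the biomass balance for a CMAS with decay, V = Y·Q·ΔS·θ_c / [X·(1+k_d θ_c)] = 0.690 × 256 × (1790 − 13.7) × 16.5 / [3470 × (1 + 0.110 × 16.5)] = 5.18×10^6 / 9768 = 530.0 m³.
Wasting from the aeration tank: Q_w = V / θ_c = 530.0 / 16.5 = 32.12 m³/d.

Q_w ≈ 32.1 m³/d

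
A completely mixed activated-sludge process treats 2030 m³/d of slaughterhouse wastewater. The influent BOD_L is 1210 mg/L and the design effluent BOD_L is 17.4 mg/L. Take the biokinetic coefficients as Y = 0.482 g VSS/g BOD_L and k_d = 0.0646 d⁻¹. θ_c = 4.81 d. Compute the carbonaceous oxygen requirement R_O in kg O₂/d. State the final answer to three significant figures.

The observed yield is Y_obs = Y/(1 + k_d·θ_c) = 0.482 / (1 + 0.0646 × 4.81) = 0.482 / 1.311 = 0.3677 g VSS per g BOD_L removed.
Q·(S₀ − S) = 2030 × (1210 − 17.4) × 10⁻³ = 2421 kg/d removed.
P_X = Y_obs·Q·(S₀ − S) = 0.3677 × 2421 = 890.3 kg VSS/d.
R_O = Q·(S₀ − S) − 1.42·P_X = 2421 − 1.42 × 890.3 = 1157 kg O₂/d.

R_O ≈ 1160 kg O₂/d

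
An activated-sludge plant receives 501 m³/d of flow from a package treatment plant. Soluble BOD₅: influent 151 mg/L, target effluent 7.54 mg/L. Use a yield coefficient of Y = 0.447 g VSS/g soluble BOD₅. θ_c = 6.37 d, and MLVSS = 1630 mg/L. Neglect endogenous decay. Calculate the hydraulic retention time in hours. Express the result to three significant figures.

V·X = Y·Q·ΔS·θ_c gives V = 0.447 × 501 × (151 − 7.54) × 6.37 / 1630 = 125.6 m³.
τ = V/Q = 125.6/501 = 0.2506 d, or 6.015 h.

τ ≈ 6.01 h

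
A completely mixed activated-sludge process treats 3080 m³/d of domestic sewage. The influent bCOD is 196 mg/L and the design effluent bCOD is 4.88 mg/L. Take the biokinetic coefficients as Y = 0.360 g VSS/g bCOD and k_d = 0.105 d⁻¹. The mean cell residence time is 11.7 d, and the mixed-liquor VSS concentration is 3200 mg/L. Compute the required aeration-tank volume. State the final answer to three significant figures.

From the SRT design equation V = Y Q (S₀−S) θ_c / [X (1 + k_d θ_c)] = 0.360 × 3080 × (196 − 4.88) × 11.7 / [3200 × (1 + 0.105 × 11.7)] = 2.48×10^6 / 7131 = 347.7 m³.

V ≈ 348 m³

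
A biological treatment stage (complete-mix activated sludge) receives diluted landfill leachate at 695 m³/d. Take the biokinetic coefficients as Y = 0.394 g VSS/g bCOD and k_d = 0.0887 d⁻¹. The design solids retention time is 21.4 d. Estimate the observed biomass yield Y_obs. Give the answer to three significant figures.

Y_obs ≈ 0.136 g VSS/g bCOD

Y_obs = Y / (1 + k_d θ_c) = 0.394 / (1 + 0.0887 × 21.4) = 0.394 / 2.898 = 0.1359.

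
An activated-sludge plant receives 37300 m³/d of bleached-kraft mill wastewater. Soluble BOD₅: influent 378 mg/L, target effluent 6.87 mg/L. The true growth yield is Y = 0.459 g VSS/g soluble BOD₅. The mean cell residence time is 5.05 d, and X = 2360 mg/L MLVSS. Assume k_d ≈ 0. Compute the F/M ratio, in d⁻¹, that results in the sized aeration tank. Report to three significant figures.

F/M ≈ 0.439 d⁻¹

With k_d = 0 the design equation reduces to V = Y Q (S₀−S) θ_c / X = 0.459 × 37300 × (378 − 6.87) × 5.05 / 2360 = 13596 m³.
F/M = Q·S₀ / (V·X) = 37300 × 378 / (13596 × 2360) = 0.4394 g soluble BOD₅·(g VSS·d)⁻¹.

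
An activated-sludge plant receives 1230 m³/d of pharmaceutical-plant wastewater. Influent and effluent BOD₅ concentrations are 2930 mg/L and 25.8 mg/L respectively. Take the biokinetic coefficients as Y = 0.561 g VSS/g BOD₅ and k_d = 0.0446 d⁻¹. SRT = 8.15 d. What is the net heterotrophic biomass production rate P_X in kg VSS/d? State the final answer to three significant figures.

The observed yield is Y_obs = Y/(1 + k_d·θ_c) = 0.561 / (1 + 0.0446 × 8.15) = 0.561 / 1.363 = 0.4114 g VSS per g BOD₅ removed.
ΔS = 2930 − 25.8 = 2904 mg/L, so the substrate removal rate is 1230 × 2904/1000 = 3572 kg BOD₅/d.
Net biomass production P_X = Y_obs × Q·(S₀ − S) = 0.4114 × 3572 = 1470 kg VSS/d.

P_X ≈ 1470 kg VSS/d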